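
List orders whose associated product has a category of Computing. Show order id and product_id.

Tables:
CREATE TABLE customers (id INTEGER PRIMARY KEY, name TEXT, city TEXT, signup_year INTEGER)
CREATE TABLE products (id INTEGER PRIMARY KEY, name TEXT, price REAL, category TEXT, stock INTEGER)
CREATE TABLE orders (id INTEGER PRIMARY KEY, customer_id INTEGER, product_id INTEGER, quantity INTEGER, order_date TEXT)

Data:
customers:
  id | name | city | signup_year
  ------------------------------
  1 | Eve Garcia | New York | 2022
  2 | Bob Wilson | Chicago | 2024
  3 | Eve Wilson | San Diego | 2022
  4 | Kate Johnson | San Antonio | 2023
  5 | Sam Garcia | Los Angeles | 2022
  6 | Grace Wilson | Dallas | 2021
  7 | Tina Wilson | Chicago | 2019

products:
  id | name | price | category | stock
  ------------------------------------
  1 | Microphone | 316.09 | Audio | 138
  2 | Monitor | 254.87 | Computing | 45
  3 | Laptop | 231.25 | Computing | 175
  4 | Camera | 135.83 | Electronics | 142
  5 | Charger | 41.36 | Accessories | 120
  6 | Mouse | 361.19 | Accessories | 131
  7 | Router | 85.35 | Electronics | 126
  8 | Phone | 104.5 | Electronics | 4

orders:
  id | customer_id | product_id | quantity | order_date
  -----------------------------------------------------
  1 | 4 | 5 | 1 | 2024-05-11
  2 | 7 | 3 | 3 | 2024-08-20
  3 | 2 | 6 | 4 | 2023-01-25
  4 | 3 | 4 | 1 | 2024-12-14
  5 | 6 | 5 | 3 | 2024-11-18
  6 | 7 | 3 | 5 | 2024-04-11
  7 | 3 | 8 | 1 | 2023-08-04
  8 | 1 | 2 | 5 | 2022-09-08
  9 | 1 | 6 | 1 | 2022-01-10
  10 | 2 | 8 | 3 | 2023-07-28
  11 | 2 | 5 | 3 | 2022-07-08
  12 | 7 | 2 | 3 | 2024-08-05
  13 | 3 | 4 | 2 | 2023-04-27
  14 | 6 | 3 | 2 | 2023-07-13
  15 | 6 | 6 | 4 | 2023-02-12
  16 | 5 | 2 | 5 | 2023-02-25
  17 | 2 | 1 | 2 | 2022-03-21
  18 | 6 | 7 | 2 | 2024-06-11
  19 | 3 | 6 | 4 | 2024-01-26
SELECT id, product_id FROM orders WHERE product_id IN (SELECT id FROM products WHERE category = 'Computing')

Execution result:
id | product_id
2 | 3
6 | 3
8 | 2
12 | 2
14 | 3
16 | 2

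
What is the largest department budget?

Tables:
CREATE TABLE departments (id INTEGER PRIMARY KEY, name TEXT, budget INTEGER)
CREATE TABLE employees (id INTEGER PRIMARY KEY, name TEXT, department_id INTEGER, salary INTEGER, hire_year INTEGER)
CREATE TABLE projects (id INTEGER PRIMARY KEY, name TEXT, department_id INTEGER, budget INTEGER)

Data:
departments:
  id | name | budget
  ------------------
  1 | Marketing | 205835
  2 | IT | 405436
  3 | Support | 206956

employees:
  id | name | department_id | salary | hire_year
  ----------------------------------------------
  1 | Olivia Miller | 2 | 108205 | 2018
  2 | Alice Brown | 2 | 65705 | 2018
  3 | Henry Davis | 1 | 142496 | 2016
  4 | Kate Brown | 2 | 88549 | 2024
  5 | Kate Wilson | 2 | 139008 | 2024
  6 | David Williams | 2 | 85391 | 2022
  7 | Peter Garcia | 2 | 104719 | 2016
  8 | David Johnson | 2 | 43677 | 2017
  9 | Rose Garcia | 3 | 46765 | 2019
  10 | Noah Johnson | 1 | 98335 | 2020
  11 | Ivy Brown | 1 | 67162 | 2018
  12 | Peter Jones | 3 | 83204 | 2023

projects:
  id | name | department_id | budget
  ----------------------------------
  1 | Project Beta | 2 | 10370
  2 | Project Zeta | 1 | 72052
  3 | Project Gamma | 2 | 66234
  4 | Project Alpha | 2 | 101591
SELECT MAX(budget) FROM departments

Execution result:
405436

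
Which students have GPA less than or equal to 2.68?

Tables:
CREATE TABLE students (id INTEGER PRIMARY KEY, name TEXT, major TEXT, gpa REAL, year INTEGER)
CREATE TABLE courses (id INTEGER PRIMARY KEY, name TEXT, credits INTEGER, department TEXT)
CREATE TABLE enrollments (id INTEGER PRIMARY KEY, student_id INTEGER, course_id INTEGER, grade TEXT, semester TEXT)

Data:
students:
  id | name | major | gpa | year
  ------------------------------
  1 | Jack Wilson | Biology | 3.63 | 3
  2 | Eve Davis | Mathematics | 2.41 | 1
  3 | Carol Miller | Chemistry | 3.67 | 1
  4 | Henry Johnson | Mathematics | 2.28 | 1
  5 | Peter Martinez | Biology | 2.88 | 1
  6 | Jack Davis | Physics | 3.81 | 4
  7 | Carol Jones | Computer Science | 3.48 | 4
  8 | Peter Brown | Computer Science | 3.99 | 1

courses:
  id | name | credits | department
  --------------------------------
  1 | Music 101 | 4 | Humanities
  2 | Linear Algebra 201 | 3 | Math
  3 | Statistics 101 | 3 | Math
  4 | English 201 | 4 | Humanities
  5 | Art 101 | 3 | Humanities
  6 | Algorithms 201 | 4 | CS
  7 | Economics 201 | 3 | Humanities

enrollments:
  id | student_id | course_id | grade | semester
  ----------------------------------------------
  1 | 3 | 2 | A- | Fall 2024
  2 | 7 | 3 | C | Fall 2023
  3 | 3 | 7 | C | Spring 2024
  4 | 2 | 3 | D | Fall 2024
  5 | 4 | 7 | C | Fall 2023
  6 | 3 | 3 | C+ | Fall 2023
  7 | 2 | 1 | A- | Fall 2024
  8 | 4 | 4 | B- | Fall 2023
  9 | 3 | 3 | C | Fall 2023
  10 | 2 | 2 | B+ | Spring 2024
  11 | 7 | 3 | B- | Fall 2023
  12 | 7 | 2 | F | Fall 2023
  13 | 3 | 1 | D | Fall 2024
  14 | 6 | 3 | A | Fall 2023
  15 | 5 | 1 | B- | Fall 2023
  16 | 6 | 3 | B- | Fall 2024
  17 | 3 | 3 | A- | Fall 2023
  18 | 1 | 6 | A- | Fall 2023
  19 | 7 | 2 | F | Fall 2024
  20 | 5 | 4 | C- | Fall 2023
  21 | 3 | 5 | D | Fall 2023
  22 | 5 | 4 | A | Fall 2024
SELECT name, gpa FROM students WHERE gpa <= 2.68

Execution result:
name | gpa
Eve Davis | 2.41
Henry Johnson | 2.28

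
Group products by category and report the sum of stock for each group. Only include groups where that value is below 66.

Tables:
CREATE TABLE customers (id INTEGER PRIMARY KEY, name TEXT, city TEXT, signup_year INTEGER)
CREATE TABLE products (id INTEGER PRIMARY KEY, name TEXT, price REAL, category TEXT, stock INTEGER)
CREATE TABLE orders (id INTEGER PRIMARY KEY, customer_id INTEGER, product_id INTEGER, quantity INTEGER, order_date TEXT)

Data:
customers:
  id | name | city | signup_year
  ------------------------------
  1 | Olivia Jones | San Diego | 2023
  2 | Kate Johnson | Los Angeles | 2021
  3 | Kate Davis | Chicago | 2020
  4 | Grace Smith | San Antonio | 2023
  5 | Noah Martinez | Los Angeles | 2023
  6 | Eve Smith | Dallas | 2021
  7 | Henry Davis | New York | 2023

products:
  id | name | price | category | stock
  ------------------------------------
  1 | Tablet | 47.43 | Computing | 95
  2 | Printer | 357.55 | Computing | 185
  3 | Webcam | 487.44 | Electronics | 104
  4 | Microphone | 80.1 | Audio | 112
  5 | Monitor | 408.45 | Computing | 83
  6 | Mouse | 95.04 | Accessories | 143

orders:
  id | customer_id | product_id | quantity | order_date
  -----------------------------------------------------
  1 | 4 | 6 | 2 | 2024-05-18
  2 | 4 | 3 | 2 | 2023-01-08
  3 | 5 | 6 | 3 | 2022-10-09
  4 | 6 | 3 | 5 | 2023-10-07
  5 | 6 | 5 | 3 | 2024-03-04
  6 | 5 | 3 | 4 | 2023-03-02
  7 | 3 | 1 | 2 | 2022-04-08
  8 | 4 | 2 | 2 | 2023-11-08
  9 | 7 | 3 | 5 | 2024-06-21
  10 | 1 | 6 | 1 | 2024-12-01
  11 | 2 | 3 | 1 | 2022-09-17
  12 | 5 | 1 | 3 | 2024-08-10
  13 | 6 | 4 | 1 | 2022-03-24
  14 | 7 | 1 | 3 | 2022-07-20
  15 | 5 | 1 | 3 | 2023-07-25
SELECT category, SUM(stock) AS sum_stock FROM products GROUP BY category HAVING SUM(stock) < 66

Execution result:
(no rows)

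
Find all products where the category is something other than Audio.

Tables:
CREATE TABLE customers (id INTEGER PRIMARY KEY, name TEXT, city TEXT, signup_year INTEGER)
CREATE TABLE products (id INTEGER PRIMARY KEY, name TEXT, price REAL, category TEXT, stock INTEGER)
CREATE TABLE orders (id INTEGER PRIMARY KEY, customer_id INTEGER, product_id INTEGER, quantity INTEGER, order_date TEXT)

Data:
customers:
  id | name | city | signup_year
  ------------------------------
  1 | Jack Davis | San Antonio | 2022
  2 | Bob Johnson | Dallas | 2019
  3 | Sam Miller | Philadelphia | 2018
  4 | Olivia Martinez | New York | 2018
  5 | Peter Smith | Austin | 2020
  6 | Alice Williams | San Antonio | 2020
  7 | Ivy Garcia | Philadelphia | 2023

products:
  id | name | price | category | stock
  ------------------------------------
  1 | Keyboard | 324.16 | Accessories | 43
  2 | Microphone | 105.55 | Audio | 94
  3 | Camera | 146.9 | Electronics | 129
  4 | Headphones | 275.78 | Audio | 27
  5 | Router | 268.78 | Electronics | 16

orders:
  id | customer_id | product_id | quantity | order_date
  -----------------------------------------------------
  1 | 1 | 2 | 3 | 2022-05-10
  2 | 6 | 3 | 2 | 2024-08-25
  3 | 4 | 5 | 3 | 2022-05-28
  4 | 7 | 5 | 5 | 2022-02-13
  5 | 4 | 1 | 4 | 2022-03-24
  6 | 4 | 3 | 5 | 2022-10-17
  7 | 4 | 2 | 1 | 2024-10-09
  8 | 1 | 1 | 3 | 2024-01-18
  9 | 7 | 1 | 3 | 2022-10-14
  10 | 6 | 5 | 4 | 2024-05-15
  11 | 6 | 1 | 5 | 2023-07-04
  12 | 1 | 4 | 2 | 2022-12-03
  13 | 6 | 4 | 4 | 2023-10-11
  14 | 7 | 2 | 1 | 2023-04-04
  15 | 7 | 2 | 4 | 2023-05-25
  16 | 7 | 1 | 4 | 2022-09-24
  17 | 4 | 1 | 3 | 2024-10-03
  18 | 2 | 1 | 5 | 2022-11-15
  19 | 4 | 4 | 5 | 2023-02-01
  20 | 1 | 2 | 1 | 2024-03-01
SELECT name, category FROM products WHERE category <> 'Audio'

Execution result:
name | category
Keyboard | Accessories
Camera | Electronics
Router | Electronics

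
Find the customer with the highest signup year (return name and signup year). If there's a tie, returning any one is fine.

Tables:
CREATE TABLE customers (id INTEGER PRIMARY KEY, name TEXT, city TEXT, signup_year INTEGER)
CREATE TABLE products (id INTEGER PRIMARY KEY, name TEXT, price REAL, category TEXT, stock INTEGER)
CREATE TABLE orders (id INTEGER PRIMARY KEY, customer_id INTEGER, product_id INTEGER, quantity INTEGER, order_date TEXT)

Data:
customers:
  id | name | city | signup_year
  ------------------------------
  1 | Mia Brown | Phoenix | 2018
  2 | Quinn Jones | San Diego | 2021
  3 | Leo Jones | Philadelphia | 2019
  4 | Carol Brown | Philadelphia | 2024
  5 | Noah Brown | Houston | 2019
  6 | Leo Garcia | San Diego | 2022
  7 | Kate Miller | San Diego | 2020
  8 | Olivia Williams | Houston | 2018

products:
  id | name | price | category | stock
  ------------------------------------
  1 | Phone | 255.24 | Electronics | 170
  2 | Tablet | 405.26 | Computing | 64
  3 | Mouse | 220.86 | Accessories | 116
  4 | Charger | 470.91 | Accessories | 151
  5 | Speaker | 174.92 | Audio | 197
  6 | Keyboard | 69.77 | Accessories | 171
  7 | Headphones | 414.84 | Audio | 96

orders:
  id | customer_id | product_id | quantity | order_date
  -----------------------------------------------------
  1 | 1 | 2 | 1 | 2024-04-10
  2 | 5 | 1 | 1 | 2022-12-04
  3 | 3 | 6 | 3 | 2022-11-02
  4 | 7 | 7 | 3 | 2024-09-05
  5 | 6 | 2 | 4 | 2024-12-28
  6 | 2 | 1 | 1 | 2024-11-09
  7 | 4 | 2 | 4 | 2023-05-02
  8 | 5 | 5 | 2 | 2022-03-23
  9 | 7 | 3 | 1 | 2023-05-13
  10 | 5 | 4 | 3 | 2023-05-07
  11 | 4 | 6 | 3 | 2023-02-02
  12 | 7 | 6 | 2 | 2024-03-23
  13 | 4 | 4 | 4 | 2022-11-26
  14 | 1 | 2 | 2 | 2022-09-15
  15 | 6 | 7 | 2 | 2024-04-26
SELECT name, signup_year FROM customers ORDER BY signup_year DESC LIMIT 1

Execution result:
name | signup_year
Carol Brown | 2024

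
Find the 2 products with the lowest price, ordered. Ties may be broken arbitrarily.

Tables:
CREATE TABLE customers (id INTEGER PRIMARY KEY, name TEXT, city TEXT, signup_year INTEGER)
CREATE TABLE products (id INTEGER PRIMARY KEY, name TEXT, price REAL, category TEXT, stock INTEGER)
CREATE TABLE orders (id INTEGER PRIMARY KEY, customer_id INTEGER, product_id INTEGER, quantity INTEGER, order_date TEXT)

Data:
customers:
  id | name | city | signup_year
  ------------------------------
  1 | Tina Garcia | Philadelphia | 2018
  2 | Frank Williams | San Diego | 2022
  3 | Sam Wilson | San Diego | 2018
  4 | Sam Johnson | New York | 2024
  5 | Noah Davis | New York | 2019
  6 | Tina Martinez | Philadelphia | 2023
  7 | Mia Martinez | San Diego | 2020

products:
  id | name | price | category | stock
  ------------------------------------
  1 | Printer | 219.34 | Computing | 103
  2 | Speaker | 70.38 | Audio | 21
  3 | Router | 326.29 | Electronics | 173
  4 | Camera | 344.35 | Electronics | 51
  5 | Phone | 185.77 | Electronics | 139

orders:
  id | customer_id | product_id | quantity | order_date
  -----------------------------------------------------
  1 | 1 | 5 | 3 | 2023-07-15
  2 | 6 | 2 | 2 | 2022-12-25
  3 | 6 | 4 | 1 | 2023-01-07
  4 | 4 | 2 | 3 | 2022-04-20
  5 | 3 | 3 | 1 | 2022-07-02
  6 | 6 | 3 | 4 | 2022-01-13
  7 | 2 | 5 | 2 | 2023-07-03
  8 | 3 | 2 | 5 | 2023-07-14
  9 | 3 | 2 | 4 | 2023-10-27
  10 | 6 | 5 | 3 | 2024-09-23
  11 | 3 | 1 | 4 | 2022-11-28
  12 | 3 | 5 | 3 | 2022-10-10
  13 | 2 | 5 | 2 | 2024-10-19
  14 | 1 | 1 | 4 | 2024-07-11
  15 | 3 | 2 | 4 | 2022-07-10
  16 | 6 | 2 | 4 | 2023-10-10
SELECT name, price FROM products ORDER BY price ASC LIMIT 2

Execution result:
name | price
Speaker | 70.38
Phone | 185.77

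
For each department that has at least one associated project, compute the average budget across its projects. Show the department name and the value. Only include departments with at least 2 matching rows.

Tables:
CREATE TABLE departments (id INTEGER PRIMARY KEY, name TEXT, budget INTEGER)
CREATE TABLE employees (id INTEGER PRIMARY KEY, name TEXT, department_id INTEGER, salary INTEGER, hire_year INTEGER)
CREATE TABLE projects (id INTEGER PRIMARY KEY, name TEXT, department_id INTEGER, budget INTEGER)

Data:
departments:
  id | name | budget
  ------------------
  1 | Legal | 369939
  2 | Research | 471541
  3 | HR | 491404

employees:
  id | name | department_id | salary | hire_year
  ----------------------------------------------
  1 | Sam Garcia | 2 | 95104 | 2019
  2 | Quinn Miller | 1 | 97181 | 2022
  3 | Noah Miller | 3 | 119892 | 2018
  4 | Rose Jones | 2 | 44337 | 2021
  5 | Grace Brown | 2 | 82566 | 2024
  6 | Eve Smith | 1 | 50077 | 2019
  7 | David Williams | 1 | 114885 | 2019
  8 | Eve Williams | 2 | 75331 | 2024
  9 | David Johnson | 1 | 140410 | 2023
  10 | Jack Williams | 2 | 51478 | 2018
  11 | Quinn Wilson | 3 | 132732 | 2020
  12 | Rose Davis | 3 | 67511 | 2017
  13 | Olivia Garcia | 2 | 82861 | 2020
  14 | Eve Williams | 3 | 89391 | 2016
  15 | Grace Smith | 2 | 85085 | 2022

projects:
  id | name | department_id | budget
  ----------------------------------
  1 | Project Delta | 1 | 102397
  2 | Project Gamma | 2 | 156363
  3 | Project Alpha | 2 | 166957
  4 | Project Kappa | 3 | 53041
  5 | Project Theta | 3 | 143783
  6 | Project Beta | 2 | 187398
SELECT p.name, AVG(c.budget) AS avg_budget FROM projects c JOIN departments p ON c.department_id = p.id GROUP BY p.id, p.name HAVING COUNT(*) >= 2

Execution result:
name | avg_budget
Research | 170239.33
HR | 98412.00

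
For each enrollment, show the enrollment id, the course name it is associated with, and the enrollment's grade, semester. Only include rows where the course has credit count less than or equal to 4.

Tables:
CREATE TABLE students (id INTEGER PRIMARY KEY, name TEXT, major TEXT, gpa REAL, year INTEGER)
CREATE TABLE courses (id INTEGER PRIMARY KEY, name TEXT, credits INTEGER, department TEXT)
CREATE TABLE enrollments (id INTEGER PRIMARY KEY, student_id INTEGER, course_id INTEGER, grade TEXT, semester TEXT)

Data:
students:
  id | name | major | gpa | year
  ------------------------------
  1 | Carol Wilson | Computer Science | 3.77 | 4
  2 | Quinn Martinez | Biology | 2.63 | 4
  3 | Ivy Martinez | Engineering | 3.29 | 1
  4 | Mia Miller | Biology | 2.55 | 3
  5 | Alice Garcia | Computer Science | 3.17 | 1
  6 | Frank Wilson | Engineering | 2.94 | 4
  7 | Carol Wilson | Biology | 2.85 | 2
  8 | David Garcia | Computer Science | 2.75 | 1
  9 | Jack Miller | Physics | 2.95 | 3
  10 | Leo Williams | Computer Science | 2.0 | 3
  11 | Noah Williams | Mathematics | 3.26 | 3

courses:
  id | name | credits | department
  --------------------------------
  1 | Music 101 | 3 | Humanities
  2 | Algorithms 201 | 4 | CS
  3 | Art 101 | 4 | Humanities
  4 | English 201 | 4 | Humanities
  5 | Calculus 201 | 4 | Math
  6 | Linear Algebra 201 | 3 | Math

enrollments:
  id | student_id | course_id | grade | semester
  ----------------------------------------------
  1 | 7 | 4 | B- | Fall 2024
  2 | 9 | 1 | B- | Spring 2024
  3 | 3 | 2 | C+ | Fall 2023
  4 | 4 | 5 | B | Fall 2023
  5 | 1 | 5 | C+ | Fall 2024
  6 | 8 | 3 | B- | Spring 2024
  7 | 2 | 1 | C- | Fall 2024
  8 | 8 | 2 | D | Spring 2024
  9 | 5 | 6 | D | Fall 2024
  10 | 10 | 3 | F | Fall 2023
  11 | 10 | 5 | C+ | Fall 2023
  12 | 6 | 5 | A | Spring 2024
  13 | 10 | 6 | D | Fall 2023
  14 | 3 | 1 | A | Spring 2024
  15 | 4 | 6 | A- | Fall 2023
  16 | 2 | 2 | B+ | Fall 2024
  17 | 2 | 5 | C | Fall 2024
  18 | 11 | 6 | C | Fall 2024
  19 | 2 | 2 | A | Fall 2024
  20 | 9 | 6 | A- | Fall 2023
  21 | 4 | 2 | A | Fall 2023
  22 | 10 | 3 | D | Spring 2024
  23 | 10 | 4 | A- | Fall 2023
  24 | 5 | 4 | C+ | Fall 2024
SELECT c.id, p.name AS course, c.grade, c.semester FROM enrollments c JOIN courses p ON c.course_id = p.id WHERE p.credits <= 4

Execution result:
id | course | grade | semester
1 | English 201 | B- | Fall 2024
2 | Music 101 | B- | Spring 2024
3 | Algorithms 201 | C+ | Fall 2023
4 | Calculus 201 | B | Fall 2023
5 | Calculus 201 | C+ | Fall 2024
6 | Art 101 | B- | Spring 2024
7 | Music 101 | C- | Fall 2024
8 | Algorithms 201 | D | Spring 2024
9 | Linear Algebra 201 | D | Fall 2024
10 | Art 101 | F | Fall 2023
11 | Calculus 201 | C+ | Fall 2023
12 | Calculus 201 | A | Spring 2024
13 | Linear Algebra 201 | D | Fall 2023
14 | Music 101 | A | Spring 2024
15 | Linear Algebra 201 | A- | Fall 2023
16 | Algorithms 201 | B+ | Fall 2024
17 | Calculus 201 | C | Fall 2024
18 | Linear Algebra 201 | C | Fall 2024
19 | Algorithms 201 | A | Fall 2024
20 | Linear Algebra 201 | A- | Fall 2023
21 | Algorithms 201 | A | Fall 2023
22 | Art 101 | D | Spring 2024
23 | English 201 | A- | Fall 2023
24 | English 201 | C+ | Fall 2024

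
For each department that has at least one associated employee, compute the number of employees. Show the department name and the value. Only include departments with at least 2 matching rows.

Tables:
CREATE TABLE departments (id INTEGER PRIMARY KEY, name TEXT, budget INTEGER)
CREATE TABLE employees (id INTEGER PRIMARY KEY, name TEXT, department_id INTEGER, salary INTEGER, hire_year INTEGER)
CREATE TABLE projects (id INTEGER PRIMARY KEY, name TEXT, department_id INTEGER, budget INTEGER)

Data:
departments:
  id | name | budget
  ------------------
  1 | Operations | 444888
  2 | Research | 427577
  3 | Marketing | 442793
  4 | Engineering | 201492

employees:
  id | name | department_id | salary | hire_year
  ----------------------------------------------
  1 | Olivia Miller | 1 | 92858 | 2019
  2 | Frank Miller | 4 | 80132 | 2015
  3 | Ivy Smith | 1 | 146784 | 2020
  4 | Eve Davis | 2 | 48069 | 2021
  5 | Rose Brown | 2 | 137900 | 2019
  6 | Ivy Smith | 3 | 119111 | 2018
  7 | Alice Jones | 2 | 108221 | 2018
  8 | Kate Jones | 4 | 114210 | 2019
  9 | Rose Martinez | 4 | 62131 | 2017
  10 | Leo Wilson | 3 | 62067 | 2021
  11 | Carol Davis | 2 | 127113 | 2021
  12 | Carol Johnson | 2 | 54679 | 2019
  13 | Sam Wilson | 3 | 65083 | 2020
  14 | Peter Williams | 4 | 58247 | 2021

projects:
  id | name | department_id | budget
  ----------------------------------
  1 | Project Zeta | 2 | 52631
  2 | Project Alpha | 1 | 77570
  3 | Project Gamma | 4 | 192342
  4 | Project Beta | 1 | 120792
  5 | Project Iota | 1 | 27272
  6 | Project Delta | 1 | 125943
SELECT p.name, COUNT(*) AS n FROM employees c JOIN departments p ON c.department_id = p.id GROUP BY p.id, p.name HAVING COUNT(*) >= 2

Execution result:
name | n
Operations | 2
Research | 5
Marketing | 3
Engineering | 4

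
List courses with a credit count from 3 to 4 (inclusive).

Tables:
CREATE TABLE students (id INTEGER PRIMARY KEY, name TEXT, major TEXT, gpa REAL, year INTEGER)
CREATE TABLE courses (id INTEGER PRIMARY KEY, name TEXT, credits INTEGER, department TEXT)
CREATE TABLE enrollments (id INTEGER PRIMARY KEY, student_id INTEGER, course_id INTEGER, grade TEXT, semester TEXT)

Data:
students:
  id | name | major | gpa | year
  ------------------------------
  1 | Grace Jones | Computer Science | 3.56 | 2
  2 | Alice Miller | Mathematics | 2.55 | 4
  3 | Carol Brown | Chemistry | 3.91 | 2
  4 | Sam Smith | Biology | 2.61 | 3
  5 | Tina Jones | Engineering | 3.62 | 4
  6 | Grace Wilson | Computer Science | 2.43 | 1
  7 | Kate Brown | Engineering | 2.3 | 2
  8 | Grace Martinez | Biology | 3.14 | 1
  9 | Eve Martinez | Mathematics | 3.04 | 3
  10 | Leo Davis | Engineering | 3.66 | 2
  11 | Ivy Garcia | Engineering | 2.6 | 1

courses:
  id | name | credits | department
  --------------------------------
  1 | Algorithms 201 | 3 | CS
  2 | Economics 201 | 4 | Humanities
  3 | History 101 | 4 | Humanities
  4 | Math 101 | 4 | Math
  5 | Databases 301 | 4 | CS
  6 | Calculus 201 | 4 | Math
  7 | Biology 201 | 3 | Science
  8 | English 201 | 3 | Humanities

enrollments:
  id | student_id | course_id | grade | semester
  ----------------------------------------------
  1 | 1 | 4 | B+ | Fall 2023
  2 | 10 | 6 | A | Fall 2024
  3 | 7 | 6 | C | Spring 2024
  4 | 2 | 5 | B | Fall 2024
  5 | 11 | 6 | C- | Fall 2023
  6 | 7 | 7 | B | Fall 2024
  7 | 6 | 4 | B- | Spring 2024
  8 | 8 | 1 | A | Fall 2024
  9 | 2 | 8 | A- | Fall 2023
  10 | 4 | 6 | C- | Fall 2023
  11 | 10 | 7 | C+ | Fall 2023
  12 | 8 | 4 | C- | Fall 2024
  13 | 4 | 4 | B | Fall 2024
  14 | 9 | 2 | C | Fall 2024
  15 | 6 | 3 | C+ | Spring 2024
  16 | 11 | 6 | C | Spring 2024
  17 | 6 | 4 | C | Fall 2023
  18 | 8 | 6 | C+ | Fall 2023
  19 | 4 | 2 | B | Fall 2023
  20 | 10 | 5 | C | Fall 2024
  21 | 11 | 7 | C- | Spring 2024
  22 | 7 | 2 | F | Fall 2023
SELECT name, credits FROM courses WHERE credits BETWEEN 3 AND 4

Execution result:
name | credits
Algorithms 201 | 3
Economics 201 | 4
History 101 | 4
Math 101 | 4
Databases 301 | 4
Calculus 201 | 4
Biology 201 | 3
English 201 | 3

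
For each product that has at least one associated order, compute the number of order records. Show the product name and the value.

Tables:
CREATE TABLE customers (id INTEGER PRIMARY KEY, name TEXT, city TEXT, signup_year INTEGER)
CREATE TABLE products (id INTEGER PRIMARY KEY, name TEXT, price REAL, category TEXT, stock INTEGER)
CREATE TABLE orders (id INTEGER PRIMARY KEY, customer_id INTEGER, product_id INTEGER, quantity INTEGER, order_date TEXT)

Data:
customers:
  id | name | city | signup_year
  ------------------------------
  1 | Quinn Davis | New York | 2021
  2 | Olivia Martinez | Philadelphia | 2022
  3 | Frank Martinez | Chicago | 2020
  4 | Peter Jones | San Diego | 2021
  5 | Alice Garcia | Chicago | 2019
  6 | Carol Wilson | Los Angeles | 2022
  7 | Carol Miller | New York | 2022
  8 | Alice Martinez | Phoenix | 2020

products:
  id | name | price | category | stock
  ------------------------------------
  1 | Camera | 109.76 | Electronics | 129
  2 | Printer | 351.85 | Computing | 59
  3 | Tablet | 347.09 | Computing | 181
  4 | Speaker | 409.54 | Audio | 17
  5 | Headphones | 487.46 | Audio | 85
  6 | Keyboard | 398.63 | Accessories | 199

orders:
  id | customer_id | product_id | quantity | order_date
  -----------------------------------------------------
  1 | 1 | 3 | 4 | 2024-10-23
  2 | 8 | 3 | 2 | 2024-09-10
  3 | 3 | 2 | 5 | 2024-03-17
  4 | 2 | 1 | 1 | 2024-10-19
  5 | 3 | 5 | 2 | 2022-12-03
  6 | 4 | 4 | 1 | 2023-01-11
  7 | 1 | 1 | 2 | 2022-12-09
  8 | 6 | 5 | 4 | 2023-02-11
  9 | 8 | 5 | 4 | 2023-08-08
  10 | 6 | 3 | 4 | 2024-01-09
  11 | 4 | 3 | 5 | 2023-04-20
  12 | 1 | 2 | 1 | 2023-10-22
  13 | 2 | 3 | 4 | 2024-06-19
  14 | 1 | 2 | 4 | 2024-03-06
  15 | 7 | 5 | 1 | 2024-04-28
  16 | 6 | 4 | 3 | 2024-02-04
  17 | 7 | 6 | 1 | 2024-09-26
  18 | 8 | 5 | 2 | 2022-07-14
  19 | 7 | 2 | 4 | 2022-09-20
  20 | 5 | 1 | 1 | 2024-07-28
SELECT p.name, COUNT(*) AS n FROM orders c JOIN products p ON c.product_id = p.id GROUP BY p.id, p.name

Execution result:
name | n
Camera | 3
Printer | 4
Tablet | 5
Speaker | 2
Headphones | 5
Keyboard | 1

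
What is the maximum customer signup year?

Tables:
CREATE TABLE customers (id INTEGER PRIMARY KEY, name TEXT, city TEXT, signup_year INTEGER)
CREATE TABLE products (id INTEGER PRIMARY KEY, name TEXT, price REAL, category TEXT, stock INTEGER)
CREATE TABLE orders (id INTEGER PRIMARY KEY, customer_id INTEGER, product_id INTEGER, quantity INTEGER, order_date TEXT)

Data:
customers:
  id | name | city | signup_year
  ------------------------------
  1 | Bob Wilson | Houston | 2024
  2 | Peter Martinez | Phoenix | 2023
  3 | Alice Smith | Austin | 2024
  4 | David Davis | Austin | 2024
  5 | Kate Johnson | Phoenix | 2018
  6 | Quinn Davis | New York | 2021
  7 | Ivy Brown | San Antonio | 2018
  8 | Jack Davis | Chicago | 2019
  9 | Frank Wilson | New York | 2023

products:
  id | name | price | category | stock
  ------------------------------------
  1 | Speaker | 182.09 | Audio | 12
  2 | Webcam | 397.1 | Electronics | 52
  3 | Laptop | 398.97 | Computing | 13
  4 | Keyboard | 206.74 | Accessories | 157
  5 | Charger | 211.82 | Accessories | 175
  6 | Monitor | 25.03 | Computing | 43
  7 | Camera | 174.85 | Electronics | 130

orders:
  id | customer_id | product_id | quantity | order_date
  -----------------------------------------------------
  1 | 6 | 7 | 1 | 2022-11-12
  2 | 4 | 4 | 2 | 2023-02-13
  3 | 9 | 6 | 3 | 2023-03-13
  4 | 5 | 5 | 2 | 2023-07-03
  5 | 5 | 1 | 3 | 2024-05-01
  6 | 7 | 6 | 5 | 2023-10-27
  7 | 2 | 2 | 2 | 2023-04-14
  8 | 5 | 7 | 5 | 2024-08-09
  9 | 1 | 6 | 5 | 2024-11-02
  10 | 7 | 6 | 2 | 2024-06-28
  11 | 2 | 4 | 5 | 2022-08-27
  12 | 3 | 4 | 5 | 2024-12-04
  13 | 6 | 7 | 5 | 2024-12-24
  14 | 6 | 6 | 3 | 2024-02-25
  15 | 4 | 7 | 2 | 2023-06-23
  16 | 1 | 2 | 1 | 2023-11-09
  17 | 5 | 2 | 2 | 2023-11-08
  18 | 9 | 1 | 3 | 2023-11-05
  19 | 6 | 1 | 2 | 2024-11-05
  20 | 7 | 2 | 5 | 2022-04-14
SELECT MAX(signup_year) FROM customers

Execution result:
2024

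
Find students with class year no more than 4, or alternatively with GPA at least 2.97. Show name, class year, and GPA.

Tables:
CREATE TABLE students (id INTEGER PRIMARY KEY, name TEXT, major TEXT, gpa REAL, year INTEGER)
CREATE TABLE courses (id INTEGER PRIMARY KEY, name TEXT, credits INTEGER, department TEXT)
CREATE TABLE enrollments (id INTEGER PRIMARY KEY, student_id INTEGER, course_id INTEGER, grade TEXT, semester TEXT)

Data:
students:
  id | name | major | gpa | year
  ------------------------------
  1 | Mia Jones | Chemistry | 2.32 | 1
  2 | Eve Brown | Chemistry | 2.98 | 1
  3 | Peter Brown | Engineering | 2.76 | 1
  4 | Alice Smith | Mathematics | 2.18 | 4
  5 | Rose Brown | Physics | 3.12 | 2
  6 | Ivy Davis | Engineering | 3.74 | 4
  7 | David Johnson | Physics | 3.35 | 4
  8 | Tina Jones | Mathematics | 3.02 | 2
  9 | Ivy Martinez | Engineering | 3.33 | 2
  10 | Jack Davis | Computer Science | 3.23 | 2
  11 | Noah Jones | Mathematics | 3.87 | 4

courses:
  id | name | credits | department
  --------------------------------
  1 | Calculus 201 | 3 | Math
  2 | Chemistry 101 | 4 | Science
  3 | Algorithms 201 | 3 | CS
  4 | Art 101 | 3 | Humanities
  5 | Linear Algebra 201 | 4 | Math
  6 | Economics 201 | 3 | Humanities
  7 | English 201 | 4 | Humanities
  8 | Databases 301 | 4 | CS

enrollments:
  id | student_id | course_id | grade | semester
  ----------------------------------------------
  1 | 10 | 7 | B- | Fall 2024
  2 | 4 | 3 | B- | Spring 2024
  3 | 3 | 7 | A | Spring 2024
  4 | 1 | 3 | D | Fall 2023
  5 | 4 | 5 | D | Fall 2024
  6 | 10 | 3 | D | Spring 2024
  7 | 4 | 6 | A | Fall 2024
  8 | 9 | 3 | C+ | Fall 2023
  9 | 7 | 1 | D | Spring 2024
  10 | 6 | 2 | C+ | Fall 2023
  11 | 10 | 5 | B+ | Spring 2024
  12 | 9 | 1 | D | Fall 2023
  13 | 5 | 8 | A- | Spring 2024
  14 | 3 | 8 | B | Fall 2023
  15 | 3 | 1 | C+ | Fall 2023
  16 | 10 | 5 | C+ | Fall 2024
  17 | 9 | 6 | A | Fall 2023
SELECT name, year, gpa FROM students WHERE year <= 4 OR gpa >= 2.97

Execution result:
name | year | gpa
Mia Jones | 1 | 2.32
Eve Brown | 1 | 2.98
Peter Brown | 1 | 2.76
Alice Smith | 4 | 2.18
Rose Brown | 2 | 3.12
Ivy Davis | 4 | 3.74
David Johnson | 4 | 3.35
Tina Jones | 2 | 3.02
Ivy Martinez | 2 | 3.33
Jack Davis | 2 | 3.23
Noah Jones | 4 | 3.87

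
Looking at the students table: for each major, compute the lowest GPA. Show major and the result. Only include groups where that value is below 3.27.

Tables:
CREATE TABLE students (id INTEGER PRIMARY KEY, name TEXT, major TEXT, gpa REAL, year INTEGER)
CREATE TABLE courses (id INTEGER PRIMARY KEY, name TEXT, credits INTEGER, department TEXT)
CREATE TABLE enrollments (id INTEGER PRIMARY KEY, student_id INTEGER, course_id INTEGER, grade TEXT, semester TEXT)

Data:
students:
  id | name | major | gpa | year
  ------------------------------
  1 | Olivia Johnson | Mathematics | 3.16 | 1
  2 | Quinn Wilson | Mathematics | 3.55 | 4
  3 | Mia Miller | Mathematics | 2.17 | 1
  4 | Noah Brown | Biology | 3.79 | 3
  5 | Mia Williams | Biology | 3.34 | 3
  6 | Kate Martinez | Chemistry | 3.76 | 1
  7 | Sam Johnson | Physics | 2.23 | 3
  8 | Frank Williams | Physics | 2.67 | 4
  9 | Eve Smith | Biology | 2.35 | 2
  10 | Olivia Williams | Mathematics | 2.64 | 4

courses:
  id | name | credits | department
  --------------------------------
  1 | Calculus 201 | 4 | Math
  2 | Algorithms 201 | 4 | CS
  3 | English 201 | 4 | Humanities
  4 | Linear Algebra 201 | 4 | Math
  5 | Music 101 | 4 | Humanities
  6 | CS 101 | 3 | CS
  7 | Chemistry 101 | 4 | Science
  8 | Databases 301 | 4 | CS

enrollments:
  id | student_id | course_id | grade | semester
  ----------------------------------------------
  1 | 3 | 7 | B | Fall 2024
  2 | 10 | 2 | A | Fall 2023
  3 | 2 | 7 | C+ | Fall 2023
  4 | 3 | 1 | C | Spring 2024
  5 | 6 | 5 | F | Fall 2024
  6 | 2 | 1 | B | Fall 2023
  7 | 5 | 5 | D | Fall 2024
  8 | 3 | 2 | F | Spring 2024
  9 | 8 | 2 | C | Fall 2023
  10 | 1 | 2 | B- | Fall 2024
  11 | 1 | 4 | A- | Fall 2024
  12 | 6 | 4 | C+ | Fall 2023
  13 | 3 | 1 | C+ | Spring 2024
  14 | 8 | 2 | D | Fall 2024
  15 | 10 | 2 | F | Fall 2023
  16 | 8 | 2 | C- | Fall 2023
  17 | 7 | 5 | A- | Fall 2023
SELECT major, MIN(gpa) AS min_gpa FROM students GROUP BY major HAVING MIN(gpa) < 3.27

Execution result:
major | min_gpa
Biology | 2.35
Mathematics | 2.17
Physics | 2.23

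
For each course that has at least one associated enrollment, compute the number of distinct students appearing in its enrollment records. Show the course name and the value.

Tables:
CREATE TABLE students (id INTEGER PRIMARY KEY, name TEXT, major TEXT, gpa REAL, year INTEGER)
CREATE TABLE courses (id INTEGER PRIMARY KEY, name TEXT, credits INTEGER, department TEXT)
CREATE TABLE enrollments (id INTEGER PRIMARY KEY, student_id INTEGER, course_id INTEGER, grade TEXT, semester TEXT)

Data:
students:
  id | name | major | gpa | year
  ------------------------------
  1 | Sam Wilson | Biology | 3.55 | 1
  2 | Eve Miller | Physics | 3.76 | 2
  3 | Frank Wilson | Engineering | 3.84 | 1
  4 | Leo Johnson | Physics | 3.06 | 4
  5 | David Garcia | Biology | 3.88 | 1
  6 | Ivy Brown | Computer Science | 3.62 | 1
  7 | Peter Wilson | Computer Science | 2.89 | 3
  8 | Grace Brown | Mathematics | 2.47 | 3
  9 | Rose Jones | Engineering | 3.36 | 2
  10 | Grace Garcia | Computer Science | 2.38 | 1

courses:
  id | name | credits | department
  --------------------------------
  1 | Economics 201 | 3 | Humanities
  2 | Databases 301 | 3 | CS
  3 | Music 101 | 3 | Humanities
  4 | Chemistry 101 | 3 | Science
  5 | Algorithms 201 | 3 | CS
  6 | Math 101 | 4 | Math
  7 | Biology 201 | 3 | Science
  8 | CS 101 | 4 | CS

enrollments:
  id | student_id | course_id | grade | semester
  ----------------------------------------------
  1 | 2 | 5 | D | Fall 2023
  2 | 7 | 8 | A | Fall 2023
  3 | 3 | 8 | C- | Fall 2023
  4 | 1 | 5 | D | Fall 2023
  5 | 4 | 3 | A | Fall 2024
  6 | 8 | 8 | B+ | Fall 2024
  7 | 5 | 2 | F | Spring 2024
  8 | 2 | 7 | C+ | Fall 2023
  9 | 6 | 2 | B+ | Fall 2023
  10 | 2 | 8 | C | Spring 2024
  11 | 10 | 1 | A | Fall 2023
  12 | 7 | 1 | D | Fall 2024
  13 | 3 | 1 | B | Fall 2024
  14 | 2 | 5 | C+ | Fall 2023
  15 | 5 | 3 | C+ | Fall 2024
SELECT p.name, COUNT(DISTINCT c.student_id) AS distinct_student_count FROM enrollments c JOIN courses p ON c.course_id = p.id GROUP BY p.id, p.name

Execution result:
name | distinct_student_count
Economics 201 | 3
Databases 301 | 2
Music 101 | 2
Algorithms 201 | 2
Biology 201 | 1
CS 101 | 4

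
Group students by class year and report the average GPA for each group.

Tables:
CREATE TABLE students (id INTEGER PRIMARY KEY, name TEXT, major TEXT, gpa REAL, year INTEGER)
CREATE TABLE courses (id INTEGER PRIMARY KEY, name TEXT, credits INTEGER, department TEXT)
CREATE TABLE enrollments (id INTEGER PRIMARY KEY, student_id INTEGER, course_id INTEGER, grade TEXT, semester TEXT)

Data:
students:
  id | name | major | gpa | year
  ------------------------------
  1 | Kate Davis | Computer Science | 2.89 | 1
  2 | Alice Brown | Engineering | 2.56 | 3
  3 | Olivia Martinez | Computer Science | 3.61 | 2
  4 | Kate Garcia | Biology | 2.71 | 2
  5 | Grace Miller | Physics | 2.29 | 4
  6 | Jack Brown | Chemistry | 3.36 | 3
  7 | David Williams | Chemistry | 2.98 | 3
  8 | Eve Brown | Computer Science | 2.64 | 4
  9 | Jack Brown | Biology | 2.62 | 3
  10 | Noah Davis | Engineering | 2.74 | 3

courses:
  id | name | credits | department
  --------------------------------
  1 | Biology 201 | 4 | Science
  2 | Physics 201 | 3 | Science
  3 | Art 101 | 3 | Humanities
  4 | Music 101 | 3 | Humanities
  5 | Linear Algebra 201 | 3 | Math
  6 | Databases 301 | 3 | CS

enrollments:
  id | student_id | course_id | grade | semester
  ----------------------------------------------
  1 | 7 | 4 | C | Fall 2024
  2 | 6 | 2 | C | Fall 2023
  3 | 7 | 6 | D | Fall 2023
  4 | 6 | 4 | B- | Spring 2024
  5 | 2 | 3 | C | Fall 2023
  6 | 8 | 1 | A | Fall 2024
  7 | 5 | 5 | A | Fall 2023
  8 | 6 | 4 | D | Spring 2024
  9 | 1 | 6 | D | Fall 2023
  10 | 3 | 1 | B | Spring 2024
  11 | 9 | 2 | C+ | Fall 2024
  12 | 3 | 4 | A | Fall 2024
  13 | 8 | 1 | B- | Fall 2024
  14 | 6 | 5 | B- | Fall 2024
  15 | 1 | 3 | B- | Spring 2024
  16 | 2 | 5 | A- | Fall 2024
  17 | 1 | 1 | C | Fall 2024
SELECT year, AVG(gpa) AS avg_gpa FROM students GROUP BY year

Execution result:
year | avg_gpa
1 | 2.89
2 | 3.16
3 | 2.85
4 | 2.47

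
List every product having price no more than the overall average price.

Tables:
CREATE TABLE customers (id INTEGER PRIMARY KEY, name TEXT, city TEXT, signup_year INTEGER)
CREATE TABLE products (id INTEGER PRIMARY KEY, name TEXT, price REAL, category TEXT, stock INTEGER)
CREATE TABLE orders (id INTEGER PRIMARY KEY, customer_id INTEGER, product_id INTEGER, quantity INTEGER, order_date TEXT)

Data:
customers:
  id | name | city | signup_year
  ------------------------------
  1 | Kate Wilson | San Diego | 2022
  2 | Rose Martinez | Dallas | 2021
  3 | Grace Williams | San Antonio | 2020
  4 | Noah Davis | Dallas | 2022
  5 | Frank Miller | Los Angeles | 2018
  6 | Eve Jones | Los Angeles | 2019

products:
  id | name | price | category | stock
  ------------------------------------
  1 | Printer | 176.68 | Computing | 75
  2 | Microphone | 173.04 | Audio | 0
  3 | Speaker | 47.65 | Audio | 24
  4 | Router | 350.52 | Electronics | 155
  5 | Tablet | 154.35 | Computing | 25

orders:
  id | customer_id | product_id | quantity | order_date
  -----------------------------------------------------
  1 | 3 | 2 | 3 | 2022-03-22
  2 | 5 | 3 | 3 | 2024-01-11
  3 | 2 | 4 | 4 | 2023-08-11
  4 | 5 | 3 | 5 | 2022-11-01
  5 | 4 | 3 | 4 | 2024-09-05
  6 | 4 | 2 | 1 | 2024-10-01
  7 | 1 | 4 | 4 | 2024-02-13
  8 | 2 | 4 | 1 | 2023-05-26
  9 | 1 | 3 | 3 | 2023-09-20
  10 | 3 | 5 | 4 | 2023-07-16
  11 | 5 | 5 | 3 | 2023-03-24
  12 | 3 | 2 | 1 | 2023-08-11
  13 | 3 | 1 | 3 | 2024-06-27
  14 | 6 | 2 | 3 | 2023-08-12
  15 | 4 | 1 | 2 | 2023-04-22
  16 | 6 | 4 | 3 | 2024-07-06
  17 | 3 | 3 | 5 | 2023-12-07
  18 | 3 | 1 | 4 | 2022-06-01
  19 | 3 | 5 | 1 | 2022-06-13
SELECT name, price FROM products WHERE price <= (SELECT AVG(price) FROM products)

Execution result:
name | price
Printer | 176.68
Microphone | 173.04
Speaker | 47.65
Tablet | 154.35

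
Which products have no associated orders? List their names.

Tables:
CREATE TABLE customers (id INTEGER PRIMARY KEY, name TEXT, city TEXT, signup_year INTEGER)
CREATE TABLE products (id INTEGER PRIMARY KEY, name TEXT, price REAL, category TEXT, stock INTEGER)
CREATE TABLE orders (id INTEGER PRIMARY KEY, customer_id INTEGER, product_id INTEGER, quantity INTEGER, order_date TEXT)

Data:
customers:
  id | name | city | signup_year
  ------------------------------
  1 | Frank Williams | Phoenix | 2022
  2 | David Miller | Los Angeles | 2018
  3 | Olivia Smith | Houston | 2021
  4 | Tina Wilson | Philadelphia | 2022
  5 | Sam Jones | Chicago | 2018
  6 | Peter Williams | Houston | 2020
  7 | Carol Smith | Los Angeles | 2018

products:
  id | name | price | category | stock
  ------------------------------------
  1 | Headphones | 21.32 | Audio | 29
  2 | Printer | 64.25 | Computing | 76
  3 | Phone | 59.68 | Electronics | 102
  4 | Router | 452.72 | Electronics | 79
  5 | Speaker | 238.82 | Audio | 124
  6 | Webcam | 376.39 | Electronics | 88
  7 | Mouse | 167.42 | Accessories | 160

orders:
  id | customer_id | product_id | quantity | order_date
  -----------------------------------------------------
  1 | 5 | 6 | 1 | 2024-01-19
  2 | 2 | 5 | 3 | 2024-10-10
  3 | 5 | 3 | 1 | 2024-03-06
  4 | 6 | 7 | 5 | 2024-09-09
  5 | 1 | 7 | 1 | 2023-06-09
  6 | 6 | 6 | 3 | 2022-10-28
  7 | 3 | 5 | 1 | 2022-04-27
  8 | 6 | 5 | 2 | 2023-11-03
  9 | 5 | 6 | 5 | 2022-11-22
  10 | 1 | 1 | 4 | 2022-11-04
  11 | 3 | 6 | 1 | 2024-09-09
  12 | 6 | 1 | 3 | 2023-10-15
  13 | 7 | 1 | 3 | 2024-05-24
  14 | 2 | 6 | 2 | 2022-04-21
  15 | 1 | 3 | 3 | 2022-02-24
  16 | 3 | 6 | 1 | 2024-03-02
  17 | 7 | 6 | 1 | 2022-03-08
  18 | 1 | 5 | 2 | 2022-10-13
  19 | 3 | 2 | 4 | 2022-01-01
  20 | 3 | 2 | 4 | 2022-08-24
SELECT p.name FROM products p LEFT JOIN orders c ON c.product_id = p.id WHERE c.id IS NULL

Execution result:
Router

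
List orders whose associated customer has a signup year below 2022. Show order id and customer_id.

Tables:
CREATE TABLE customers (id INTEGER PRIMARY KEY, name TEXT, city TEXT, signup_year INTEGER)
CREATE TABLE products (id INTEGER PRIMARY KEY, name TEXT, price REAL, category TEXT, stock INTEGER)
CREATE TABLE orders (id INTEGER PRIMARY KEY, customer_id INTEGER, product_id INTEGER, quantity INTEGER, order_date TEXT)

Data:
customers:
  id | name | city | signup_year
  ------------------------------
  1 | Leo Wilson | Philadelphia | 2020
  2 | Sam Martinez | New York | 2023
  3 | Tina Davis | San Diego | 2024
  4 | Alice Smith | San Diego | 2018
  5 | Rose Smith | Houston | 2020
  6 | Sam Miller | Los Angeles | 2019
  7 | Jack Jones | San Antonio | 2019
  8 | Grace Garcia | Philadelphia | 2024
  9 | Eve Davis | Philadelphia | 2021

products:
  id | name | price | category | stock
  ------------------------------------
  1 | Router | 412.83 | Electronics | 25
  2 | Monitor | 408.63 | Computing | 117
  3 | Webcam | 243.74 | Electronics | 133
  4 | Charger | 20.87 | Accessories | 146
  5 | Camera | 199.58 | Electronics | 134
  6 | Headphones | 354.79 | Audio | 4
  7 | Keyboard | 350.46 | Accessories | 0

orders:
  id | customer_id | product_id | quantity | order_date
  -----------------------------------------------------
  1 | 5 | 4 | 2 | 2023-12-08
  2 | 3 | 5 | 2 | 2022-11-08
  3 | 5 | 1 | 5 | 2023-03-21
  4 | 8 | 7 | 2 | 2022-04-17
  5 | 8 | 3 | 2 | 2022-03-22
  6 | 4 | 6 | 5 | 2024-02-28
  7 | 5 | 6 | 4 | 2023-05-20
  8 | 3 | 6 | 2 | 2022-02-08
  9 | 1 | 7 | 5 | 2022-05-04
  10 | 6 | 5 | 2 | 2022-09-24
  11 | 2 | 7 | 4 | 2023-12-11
SELECT id, customer_id FROM orders WHERE customer_id IN (SELECT id FROM customers WHERE signup_year < 2022)

Execution result:
id | customer_id
1 | 5
3 | 5
6 | 4
7 | 5
9 | 1
10 | 6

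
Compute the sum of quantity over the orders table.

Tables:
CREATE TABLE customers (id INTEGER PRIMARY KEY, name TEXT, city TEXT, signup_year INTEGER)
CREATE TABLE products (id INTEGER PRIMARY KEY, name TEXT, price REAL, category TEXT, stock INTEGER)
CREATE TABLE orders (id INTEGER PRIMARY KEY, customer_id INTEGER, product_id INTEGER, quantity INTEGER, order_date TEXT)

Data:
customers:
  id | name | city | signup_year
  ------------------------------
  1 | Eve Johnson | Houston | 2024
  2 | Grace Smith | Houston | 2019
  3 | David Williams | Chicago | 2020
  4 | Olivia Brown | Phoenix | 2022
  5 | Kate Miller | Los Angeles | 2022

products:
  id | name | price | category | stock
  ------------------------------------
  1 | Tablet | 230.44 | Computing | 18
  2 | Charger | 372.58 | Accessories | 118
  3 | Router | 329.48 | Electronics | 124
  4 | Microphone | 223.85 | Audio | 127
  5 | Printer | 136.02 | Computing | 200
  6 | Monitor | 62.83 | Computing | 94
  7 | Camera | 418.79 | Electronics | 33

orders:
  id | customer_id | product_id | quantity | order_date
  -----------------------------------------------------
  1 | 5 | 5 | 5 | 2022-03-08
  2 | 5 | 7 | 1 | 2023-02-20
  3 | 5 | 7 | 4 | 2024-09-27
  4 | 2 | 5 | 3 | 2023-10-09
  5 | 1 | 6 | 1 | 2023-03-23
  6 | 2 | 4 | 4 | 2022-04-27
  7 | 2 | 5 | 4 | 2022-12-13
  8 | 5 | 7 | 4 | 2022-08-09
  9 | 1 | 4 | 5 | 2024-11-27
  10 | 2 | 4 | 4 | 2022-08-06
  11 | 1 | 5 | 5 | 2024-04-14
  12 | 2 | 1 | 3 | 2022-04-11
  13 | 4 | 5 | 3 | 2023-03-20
SELECT SUM(quantity) FROM orders

Execution result:
46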